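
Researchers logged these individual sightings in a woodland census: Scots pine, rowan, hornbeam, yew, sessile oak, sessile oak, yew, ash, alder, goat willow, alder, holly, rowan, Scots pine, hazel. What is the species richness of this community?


Total individuals logged = 15
Distinct species (count of individuals): Scots pine (2), rowan (2), hornbeam (1), yew (2), sessile oak (2), ash (1), alder (2), goat willow (1), holly (1), hazel (1)
Species richness = number of distinct species = 10

10


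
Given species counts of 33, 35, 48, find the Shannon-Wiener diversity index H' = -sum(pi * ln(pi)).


Total N = 33 + 35 + 48 = 116
Per-species terms:
  p = 33/116 = 0.284483; ln(p) = -1.257082; p*ln(p) = 0.284483 * (-1.257082) = -0.357618
  p = 35/116 = 0.301724; ln(p) = -1.198243; p*ln(p) = 0.301724 * (-1.198243) = -0.361539
  p = 48/116 = 0.413793; ln(p) = -0.882389; p*ln(p) = 0.413793 * (-0.882389) = -0.365126
sum(p*ln(p)) = (-0.357618) + (-0.361539) + (-0.365126) = -1.084283
H' = -(-1.084283) = 1.084283 ≈ 1.0843

1.0843


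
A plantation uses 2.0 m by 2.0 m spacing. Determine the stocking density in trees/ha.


N = 10000 / 2.0^2 = 10000 / 4 = 2500.00 ≈ 2500 trees/ha

2500 trees/ha


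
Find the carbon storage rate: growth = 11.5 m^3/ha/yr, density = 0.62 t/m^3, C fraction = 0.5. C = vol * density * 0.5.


C = 11.5 * 0.62 * 0.5 = 3.565 ≈ 3.57 t C/ha/yr

3.57 t C/ha/yr


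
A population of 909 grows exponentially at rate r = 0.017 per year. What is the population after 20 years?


r*t = 0.017 * 20 = 0.34
exp(0.34) = 1.40495
N = 909 * 1.40495 = 1277.10 ≈ 1277

1277


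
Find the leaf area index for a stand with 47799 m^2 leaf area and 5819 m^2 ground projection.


LAI = 47799 / 5819 = 8.2143 ≈ 8.21

8.21


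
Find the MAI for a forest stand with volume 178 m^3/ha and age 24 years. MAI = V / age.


MAI = 178 / 24 = 7.4167 ≈ 7.42 m^3/ha/yr

7.42 m^3/ha/yr


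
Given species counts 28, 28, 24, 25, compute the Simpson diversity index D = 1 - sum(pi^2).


Total N = 28 + 28 + 24 + 25 = 105
Per-species terms:
  p = 28/105 = 0.266667; p^2 = 0.266667^2 = 0.071111
  p = 28/105 = 0.266667; p^2 = 0.266667^2 = 0.071111
  p = 24/105 = 0.228571; p^2 = 0.228571^2 = 0.052245
  p = 25/105 = 0.238095; p^2 = 0.238095^2 = 0.056689
sum(p^2) = 0.071111 + 0.071111 + 0.052245 + 0.056689 = 0.251156
D = 1 - 0.251156 = 0.748844 ≈ 0.7488

0.7488


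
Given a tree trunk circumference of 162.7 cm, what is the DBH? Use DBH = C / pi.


DBH = C / pi = 162.7 / 3.141593 = 51.7890 ≈ 51.79 cm

51.79 cm


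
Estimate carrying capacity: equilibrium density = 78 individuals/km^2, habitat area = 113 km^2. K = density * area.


K = 78 * 113 = 8814 individuals

8814 individuals


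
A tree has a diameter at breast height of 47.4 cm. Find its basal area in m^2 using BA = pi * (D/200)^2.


D/200 = 47.4/200 = 0.237 m
(D/200)^2 = 0.237^2 = 0.056169
BA = 3.141593 * 0.056169 = 0.176460 ≈ 0.1765 m^2

0.1765 m^2


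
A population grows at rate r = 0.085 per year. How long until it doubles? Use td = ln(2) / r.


td = ln(2) / 0.085 = 0.693147 / 0.085 = 8.15467 ≈ 8.2 years

8.2 years


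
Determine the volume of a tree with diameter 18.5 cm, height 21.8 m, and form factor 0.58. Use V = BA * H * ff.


(D/200)^2 = (18.5/200)^2 = 0.0925^2 = 0.00855625
BA = 3.141593 * 0.00855625 = 0.0268803 m^2
V = 0.0268803 * 21.8 * 0.58 = 0.339875 ≈ 0.340 m^3

0.340 m^3


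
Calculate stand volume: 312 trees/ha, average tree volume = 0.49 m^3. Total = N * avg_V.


V_stand = 312 * 0.49 = 152.88 ≈ 152.9 m^3/ha

152.9 m^3/ha


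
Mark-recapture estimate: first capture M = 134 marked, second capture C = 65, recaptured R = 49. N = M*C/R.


N = M * C / R = 134 * 65 / 49 = 8710 / 49 = 177.76 ≈ 178

178 individuals


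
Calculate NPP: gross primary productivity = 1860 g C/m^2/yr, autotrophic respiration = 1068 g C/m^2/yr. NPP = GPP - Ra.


NPP = GPP - Ra = 1860 - 1068 = 792 g C/m^2/yr

792 g C/m^2/yr


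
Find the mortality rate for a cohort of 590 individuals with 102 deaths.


Mortality rate = 102 / 590 = 0.172881 ≈ 0.1729

0.1729


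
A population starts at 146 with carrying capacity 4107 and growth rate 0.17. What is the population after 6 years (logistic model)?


(K - N0)/N0 = (4107 - 146)/146 = 3961/146 = 27.1301
r*t = 0.17 * 6 = 1.02; exp(-1.02) = 0.360595
27.1301 * 0.360595 = 9.78298
1 + 9.78298 = 10.7830
N = 4107 / 10.7830 = 380.877 ≈ 381

381


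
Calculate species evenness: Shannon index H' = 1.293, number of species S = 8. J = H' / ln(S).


ln(8) = 2.07944
J = H' / ln(S) = 1.293 / 2.07944 = 0.621802 ≈ 0.6218

0.6218


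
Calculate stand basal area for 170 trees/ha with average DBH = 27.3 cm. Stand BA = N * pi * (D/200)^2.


(D/200)^2 = (27.3/200)^2 = 0.1365^2 = 0.01863225
Individual BA = 3.141593 * 0.01863225 = 0.0585349 m^2
Stand BA = 170 * 0.0585349 = 9.95093 ≈ 9.95 m^2/ha

9.95 m^2/ha


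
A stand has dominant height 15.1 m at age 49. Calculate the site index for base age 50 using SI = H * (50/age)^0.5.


50/49 = 1.02041
(1.02041)^0.5 = 1.01015
SI = 15.1 * 1.01015 = 15.2533 ≈ 15.3 m

15.3 m


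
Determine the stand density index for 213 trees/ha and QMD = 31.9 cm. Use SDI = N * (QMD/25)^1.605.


QMD/25 = 31.9/25 = 1.276
(1.276)^1.605 = exp(1.605 * ln(1.276)) = exp(1.605 * 0.243730) = exp(0.391187) = 1.47874
SDI = 213 * 1.47874 = 314.972 ≈ 315

315


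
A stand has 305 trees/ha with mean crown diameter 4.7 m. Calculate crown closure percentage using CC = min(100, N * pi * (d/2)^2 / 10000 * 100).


(d/2)^2 = (4.7/2)^2 = 2.35^2 = 5.5225
Crown area = 3.141593 * 5.5225 = 17.3494 m^2
N * area / 10000 * 100 = 305 * 17.3494 / 10000 * 100 = 52.9157
CC = min(100, 52.9157) = 52.9157 ≈ 52.9%

52.9%


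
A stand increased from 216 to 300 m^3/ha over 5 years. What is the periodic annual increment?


PAI = (V2 - V1) / period = (300 - 216) / 5 = 84 / 5 = 16.80 m^3/ha/yr

16.80 m^3/ha/yr


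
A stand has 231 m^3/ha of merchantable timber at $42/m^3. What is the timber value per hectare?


Value = 231 * 42 = $9702/ha

$9702/ha


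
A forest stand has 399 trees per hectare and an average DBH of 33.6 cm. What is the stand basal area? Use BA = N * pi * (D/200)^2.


(D/200)^2 = (33.6/200)^2 = 0.168^2 = 0.028224
Individual BA = 3.141593 * 0.028224 = 0.0886683 m^2
Stand BA = 399 * 0.0886683 = 35.3787 ≈ 35.38 m^2/ha

35.38 m^2/ha


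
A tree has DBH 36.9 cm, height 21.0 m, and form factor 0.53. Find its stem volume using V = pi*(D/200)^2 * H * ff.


(D/200)^2 = (36.9/200)^2 = 0.1845^2 = 0.03404025
BA = 3.141593 * 0.03404025 = 0.106941 m^2
V = 0.106941 * 21.0 * 0.53 = 1.19025 ≈ 1.190 m^3

1.190 m^3


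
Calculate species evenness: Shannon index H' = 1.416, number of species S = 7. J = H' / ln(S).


ln(7) = 1.94591
J = H' / ln(S) = 1.416 / 1.94591 = 0.727680 ≈ 0.7277

0.7277


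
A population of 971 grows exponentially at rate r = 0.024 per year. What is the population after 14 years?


r*t = 0.024 * 14 = 0.336
exp(0.336) = 1.39934
N = 971 * 1.39934 = 1358.76 ≈ 1359

1359


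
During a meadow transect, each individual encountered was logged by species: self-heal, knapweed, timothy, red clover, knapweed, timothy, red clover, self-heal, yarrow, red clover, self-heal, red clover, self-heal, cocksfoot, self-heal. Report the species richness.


Total individuals logged = 15
Distinct species (count of individuals): self-heal (5), knapweed (2), timothy (2), red clover (4), yarrow (1), cocksfoot (1)
Species richness = number of distinct species = 6

6


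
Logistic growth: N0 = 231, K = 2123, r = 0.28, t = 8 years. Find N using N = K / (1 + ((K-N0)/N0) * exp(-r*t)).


(K - N0)/N0 = (2123 - 231)/231 = 1892/231 = 8.19048
r*t = 0.28 * 8 = 2.24; exp(-2.24) = 0.106459
8.19048 * 0.106459 = 0.871950
1 + 0.871950 = 1.87195
N = 2123 / 1.87195 = 1134.11 ≈ 1134

1134


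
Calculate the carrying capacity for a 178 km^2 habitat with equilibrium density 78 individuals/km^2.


K = 78 * 178 = 13884 individuals

13884 individuals


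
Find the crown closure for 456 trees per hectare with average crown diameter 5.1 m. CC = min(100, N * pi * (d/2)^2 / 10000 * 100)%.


(d/2)^2 = (5.1/2)^2 = 2.55^2 = 6.5025
Crown area = 3.141593 * 6.5025 = 20.4282 m^2
N * area / 10000 * 100 = 456 * 20.4282 / 10000 * 100 = 93.1526
CC = min(100, 93.1526) = 93.1526 ≈ 93.2%

93.2%


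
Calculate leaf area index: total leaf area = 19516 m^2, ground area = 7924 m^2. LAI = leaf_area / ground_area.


LAI = 19516 / 7924 = 2.4629 ≈ 2.46

2.46


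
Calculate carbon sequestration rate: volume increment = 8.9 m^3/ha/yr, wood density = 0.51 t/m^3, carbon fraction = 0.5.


C = 8.9 * 0.51 * 0.5 = 2.2695 ≈ 2.27 t C/ha/yr

2.27 t C/ha/yr


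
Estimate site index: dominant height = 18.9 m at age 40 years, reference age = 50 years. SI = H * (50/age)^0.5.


50/40 = 1.25000
(1.25000)^0.5 = 1.11803
SI = 18.9 * 1.11803 = 21.1308 ≈ 21.1 m

21.1 m


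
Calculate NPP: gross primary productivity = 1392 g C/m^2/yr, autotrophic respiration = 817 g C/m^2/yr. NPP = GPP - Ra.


NPP = GPP - Ra = 1392 - 817 = 575 g C/m^2/yr

575 g C/m^2/yr


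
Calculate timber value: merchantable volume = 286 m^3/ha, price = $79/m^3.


Value = 286 * 79 = $22594/ha

$22594/ha


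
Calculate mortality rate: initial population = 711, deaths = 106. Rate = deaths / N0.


Mortality rate = 106 / 711 = 0.149086 ≈ 0.1491

0.1491


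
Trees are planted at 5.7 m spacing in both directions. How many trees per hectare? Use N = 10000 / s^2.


N = 10000 / 5.7^2 = 10000 / 32.49 = 307.787 ≈ 308 trees/ha

308 trees/ha


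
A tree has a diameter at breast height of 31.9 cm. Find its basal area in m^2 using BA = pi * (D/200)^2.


D/200 = 31.9/200 = 0.1595 m
(D/200)^2 = 0.1595^2 = 0.02544025
BA = 3.141593 * 0.02544025 = 0.0799229 ≈ 0.0799 m^2

0.0799 m^2


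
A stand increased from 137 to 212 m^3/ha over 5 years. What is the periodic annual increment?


PAI = (V2 - V1) / period = (212 - 137) / 5 = 75 / 5 = 15.00 m^3/ha/yr

15.00 m^3/ha/yr


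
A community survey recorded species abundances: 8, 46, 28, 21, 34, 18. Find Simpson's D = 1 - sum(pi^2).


Total N = 8 + 46 + 28 + 21 + 34 + 18 = 155
Per-species terms:
  p = 8/155 = 0.051613; p^2 = 0.051613^2 = 0.002664
  p = 46/155 = 0.296774; p^2 = 0.296774^2 = 0.088075
  p = 28/155 = 0.180645; p^2 = 0.180645^2 = 0.032633
  p = 21/155 = 0.135484; p^2 = 0.135484^2 = 0.018356
  p = 34/155 = 0.219355; p^2 = 0.219355^2 = 0.048117
  p = 18/155 = 0.116129; p^2 = 0.116129^2 = 0.013486
sum(p^2) = 0.002664 + 0.088075 + 0.032633 + 0.018356 + 0.048117 + 0.013486 = 0.203331
D = 1 - 0.203331 = 0.796669 ≈ 0.7967

0.7967


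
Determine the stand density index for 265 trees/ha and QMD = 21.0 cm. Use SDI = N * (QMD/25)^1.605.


QMD/25 = 21.0/25 = 0.84
(0.84)^1.605 = exp(1.605 * ln(0.84)) = exp(1.605 * (-0.174353)) = exp(-0.279837) = 0.755907
SDI = 265 * 0.755907 = 200.315 ≈ 200

200


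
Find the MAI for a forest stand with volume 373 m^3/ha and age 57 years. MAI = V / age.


MAI = 373 / 57 = 6.5439 ≈ 6.54 m^3/ha/yr

6.54 m^3/ha/yr


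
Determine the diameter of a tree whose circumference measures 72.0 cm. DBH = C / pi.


DBH = C / pi = 72.0 / 3.141593 = 22.9183 ≈ 22.92 cm

22.92 cm


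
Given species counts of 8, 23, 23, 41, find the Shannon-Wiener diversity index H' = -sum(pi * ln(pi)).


Total N = 8 + 23 + 23 + 41 = 95
Per-species terms:
  p = 8/95 = 0.084211; ln(p) = -2.474430; p*ln(p) = 0.084211 * (-2.474430) = -0.208374
  p = 23/95 = 0.242105; ln(p) = -1.418384; p*ln(p) = 0.242105 * (-1.418384) = -0.343398
  p = 23/95 = 0.242105; ln(p) = -1.418384; p*ln(p) = 0.242105 * (-1.418384) = -0.343398
  p = 41/95 = 0.431579; ln(p) = -0.840305; p*ln(p) = 0.431579 * (-0.840305) = -0.362658
sum(p*ln(p)) = (-0.208374) + (-0.343398) + (-0.343398) + (-0.362658) = -1.257828
H' = -(-1.257828) = 1.257828 ≈ 1.2578

1.2578


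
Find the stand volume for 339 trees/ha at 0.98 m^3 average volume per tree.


V_stand = 339 * 0.98 = 332.22 ≈ 332.2 m^3/ha

332.2 m^3/ha


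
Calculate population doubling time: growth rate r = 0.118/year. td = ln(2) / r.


td = ln(2) / 0.118 = 0.693147 / 0.118 = 5.87413 ≈ 5.9 years

5.9 years


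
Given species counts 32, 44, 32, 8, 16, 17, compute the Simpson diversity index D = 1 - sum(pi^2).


Total N = 32 + 44 + 32 + 8 + 16 + 17 = 149
Per-species terms:
  p = 32/149 = 0.214765; p^2 = 0.214765^2 = 0.046124
  p = 44/149 = 0.295302; p^2 = 0.295302^2 = 0.087203
  p = 32/149 = 0.214765; p^2 = 0.214765^2 = 0.046124
  p = 8/149 = 0.053691; p^2 = 0.053691^2 = 0.002883
  p = 16/149 = 0.107383; p^2 = 0.107383^2 = 0.011531
  p = 17/149 = 0.114094; p^2 = 0.114094^2 = 0.013017
sum(p^2) = 0.046124 + 0.087203 + 0.046124 + 0.002883 + 0.011531 + 0.013017 = 0.206882
D = 1 - 0.206882 = 0.793118 ≈ 0.7931

0.7931


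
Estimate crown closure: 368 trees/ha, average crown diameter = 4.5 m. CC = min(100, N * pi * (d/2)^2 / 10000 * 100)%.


(d/2)^2 = (4.5/2)^2 = 2.25^2 = 5.0625
Crown area = 3.141593 * 5.0625 = 15.9043 m^2
N * area / 10000 * 100 = 368 * 15.9043 / 10000 * 100 = 58.5278
CC = min(100, 58.5278) = 58.5278 ≈ 58.5%

58.5%


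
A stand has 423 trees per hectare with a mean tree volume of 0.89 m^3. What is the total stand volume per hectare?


V_stand = 423 * 0.89 = 376.47 ≈ 376.5 m^3/ha

376.5 m^3/ha


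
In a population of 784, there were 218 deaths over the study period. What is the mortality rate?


Mortality rate = 218 / 784 = 0.278061 ≈ 0.2781

0.2781


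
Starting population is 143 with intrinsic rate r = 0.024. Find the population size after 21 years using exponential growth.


r*t = 0.024 * 21 = 0.504
exp(0.504) = 1.65533
N = 143 * 1.65533 = 236.712 ≈ 237

237


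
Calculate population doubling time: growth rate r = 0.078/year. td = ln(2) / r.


td = ln(2) / 0.078 = 0.693147 / 0.078 = 8.88650 ≈ 8.9 years

8.9 years


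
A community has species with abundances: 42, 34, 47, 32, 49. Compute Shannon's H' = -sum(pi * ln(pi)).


Total N = 42 + 34 + 47 + 32 + 49 = 204
Per-species terms:
  p = 42/204 = 0.205882; ln(p) = -1.580452; p*ln(p) = 0.205882 * (-1.580452) = -0.325387
  p = 34/204 = 0.166667; ln(p) = -1.791757; p*ln(p) = 0.166667 * (-1.791757) = -0.298627
  p = 47/204 = 0.230392; ln(p) = -1.467973; p*ln(p) = 0.230392 * (-1.467973) = -0.338209
  p = 32/204 = 0.156863; ln(p) = -1.852382; p*ln(p) = 0.156863 * (-1.852382) = -0.290570
  p = 49/204 = 0.240196; ln(p) = -1.426300; p*ln(p) = 0.240196 * (-1.426300) = -0.342592
sum(p*ln(p)) = (-0.325387) + (-0.298627) + (-0.338209) + (-0.290570) + (-0.342592) = -1.595385
H' = -(-1.595385) = 1.595385 ≈ 1.5954

1.5954


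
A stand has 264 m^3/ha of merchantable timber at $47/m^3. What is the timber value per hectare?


Value = 264 * 47 = $12408/ha

$12408/ha


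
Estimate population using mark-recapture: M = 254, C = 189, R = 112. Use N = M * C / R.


N = M * C / R = 254 * 189 / 112 = 48006 / 112 = 428.63 ≈ 429

429 individuals


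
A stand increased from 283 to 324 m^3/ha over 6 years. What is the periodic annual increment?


PAI = (V2 - V1) / period = (324 - 283) / 6 = 41 / 6 = 6.8333 ≈ 6.83 m^3/ha/yr

6.83 m^3/ha/yr


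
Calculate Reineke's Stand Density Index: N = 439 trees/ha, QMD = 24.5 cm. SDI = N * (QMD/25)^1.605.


QMD/25 = 24.5/25 = 0.98
(0.98)^1.605 = exp(1.605 * ln(0.98)) = exp(1.605 * (-0.0202027)) = exp(-0.0324253) = 0.968095
SDI = 439 * 0.968095 = 424.994 ≈ 425

425


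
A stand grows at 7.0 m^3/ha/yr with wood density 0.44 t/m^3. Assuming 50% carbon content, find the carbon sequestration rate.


C = 7.0 * 0.44 * 0.5 = 1.54 t C/ha/yr

1.54 t C/ha/yr


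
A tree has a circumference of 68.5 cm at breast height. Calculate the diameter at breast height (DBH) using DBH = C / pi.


DBH = C / pi = 68.5 / 3.141593 = 21.8042 ≈ 21.80 cm

21.80 cm


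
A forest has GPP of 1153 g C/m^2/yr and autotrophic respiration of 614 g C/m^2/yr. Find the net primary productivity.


NPP = GPP - Ra = 1153 - 614 = 539 g C/m^2/yr

539 g C/m^2/yr


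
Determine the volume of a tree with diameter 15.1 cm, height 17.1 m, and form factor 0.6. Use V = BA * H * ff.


(D/200)^2 = (15.1/200)^2 = 0.0755^2 = 0.00570025
BA = 3.141593 * 0.00570025 = 0.0179079 m^2
V = 0.0179079 * 17.1 * 0.6 = 0.183735 ≈ 0.184 m^3

0.184 m^3


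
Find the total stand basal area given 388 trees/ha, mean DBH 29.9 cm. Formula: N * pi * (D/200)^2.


(D/200)^2 = (29.9/200)^2 = 0.1495^2 = 0.02235025
Individual BA = 3.141593 * 0.02235025 = 0.0702154 m^2
Stand BA = 388 * 0.0702154 = 27.2436 ≈ 27.24 m^2/ha

27.24 m^2/ha


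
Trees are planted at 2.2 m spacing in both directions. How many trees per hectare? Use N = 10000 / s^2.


N = 10000 / 2.2^2 = 10000 / 4.84 = 2066.12 ≈ 2066 trees/ha

2066 trees/ha


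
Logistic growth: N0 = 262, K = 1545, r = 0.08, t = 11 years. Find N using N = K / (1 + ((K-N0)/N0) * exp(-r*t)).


(K - N0)/N0 = (1545 - 262)/262 = 1283/262 = 4.89695
r*t = 0.08 * 11 = 0.88; exp(-0.88) = 0.414783
4.89695 * 0.414783 = 2.03117
1 + 2.03117 = 3.03117
N = 1545 / 3.03117 = 509.704 ≈ 510

510


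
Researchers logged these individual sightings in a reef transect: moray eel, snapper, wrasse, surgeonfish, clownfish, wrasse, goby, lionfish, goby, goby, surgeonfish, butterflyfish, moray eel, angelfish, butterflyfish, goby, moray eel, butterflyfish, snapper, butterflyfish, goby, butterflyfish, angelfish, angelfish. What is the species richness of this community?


Total individuals logged = 24
Distinct species (count of individuals): moray eel (3), snapper (2), wrasse (2), surgeonfish (2), clownfish (1), goby (5), lionfish (1), butterflyfish (5), angelfish (3)
Species richness = number of distinct species = 9

9


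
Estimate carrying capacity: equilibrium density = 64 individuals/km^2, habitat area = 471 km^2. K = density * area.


K = 64 * 471 = 30144 individuals

30144 individuals


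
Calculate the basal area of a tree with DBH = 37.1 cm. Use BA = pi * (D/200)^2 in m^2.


D/200 = 37.1/200 = 0.1855 m
(D/200)^2 = 0.1855^2 = 0.03441025
BA = 3.141593 * 0.03441025 = 0.108103 ≈ 0.1081 m^2

0.1081 m^2


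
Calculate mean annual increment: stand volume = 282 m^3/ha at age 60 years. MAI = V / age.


MAI = 282 / 60 = 4.70 m^3/ha/yr

4.70 m^3/ha/yr


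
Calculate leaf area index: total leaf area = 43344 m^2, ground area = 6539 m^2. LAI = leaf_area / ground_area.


LAI = 43344 / 6539 = 6.6285 ≈ 6.63

6.63


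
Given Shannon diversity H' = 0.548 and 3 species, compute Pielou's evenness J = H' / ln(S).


ln(3) = 1.09861
J = H' / ln(S) = 0.548 / 1.09861 = 0.498812 ≈ 0.4988

0.4988


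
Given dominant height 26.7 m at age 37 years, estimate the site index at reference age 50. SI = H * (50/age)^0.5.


50/37 = 1.35135
(1.35135)^0.5 = 1.16248
SI = 26.7 * 1.16248 = 31.0382 ≈ 31.0 m

31.0 m


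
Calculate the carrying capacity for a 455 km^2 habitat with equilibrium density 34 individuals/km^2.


K = 34 * 455 = 15470 individuals

15470 individuals


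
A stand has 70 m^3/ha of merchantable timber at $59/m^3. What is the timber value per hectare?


Value = 70 * 59 = $4130/ha

$4130/ha


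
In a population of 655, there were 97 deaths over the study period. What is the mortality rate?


Mortality rate = 97 / 655 = 0.148092 ≈ 0.1481

0.1481


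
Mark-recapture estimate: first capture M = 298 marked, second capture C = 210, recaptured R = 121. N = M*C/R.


N = M * C / R = 298 * 210 / 121 = 62580 / 121 = 517.19 ≈ 517

517 individuals


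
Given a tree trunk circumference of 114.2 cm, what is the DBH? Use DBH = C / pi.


DBH = C / pi = 114.2 / 3.141593 = 36.3510 ≈ 36.35 cm

36.35 cm


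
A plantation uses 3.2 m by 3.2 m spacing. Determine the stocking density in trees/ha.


N = 10000 / 3.2^2 = 10000 / 10.24 = 976.563 ≈ 977 trees/ha

977 trees/ha


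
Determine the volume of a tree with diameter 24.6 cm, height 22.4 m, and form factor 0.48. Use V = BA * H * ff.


(D/200)^2 = (24.6/200)^2 = 0.123^2 = 0.015129
BA = 3.141593 * 0.015129 = 0.0475292 m^2
V = 0.0475292 * 22.4 * 0.48 = 0.511034 ≈ 0.511 m^3

0.511 m^3


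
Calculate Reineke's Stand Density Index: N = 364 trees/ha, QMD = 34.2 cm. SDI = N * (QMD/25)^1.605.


QMD/25 = 34.2/25 = 1.368
(1.368)^1.605 = exp(1.605 * ln(1.368)) = exp(1.605 * 0.313350) = exp(0.502927) = 1.65355
SDI = 364 * 1.65355 = 601.892 ≈ 602

602


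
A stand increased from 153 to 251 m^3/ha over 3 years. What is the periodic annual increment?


PAI = (V2 - V1) / period = (251 - 153) / 3 = 98 / 3 = 32.6667 ≈ 32.67 m^3/ha/yr

32.67 m^3/ha/yr


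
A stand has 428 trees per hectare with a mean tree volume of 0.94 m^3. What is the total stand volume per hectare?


V_stand = 428 * 0.94 = 402.32 ≈ 402.3 m^3/ha

402.3 m^3/ha


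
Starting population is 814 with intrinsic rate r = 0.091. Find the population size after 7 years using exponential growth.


r*t = 0.091 * 7 = 0.637
exp(0.637) = 1.89080
N = 814 * 1.89080 = 1539.11 ≈ 1539

1539


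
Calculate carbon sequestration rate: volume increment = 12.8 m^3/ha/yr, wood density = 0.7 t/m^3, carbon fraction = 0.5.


C = 12.8 * 0.7 * 0.5 = 4.48 t C/ha/yr

4.48 t C/ha/yr


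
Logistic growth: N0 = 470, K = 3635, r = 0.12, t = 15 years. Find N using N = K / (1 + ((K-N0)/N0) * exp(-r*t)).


(K - N0)/N0 = (3635 - 470)/470 = 3165/470 = 6.73404
r*t = 0.12 * 15 = 1.8; exp(-1.8) = 0.165299
6.73404 * 0.165299 = 1.11313
1 + 1.11313 = 2.11313
N = 3635 / 2.11313 = 1720.20 ≈ 1720

1720


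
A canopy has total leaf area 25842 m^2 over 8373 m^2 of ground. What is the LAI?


LAI = 25842 / 8373 = 3.0863 ≈ 3.09

3.09


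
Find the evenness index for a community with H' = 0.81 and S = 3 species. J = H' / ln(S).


ln(3) = 1.09861
J = H' / ln(S) = 0.81 / 1.09861 = 0.737295 ≈ 0.7373

0.7373


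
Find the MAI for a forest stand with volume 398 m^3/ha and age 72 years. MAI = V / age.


MAI = 398 / 72 = 5.5278 ≈ 5.53 m^3/ha/yr

5.53 m^3/ha/yr


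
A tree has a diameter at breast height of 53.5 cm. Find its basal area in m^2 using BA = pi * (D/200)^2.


D/200 = 53.5/200 = 0.2675 m
(D/200)^2 = 0.2675^2 = 0.07155625
BA = 3.141593 * 0.07155625 = 0.224801 ≈ 0.2248 m^2

0.2248 m^2


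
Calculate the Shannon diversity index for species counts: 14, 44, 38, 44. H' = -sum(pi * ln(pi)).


Total N = 14 + 44 + 38 + 44 = 140
Per-species terms:
  p = 14/140 = 0.100000; ln(p) = -2.302585; p*ln(p) = 0.100000 * (-2.302585) = -0.230259
  p = 44/140 = 0.314286; ln(p) = -1.157452; p*ln(p) = 0.314286 * (-1.157452) = -0.363771
  p = 38/140 = 0.271429; ln(p) = -1.304055; p*ln(p) = 0.271429 * (-1.304055) = -0.353958
  p = 44/140 = 0.314286; ln(p) = -1.157452; p*ln(p) = 0.314286 * (-1.157452) = -0.363771
sum(p*ln(p)) = (-0.230259) + (-0.363771) + (-0.353958) + (-0.363771) = -1.311759
H' = -(-1.311759) = 1.311759 ≈ 1.3118

1.3118


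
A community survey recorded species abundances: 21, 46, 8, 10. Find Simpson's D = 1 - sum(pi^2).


Total N = 21 + 46 + 8 + 10 = 85
Per-species terms:
  p = 21/85 = 0.247059; p^2 = 0.247059^2 = 0.061038
  p = 46/85 = 0.541176; p^2 = 0.541176^2 = 0.292871
  p = 8/85 = 0.094118; p^2 = 0.094118^2 = 0.008858
  p = 10/85 = 0.117647; p^2 = 0.117647^2 = 0.013841
sum(p^2) = 0.061038 + 0.292871 + 0.008858 + 0.013841 = 0.376608
D = 1 - 0.376608 = 0.623392 ≈ 0.6234

0.6234


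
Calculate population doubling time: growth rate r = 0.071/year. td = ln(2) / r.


td = ln(2) / 0.071 = 0.693147 / 0.071 = 9.76263 ≈ 9.8 years

9.8 years


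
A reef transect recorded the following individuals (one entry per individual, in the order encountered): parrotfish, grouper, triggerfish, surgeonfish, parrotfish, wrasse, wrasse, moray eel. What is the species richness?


Total individuals logged = 8
Distinct species (count of individuals): parrotfish (2), grouper (1), triggerfish (1), surgeonfish (1), wrasse (2), moray eel (1)
Species richness = number of distinct species = 6

6


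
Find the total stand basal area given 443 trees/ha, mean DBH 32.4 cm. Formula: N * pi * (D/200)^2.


(D/200)^2 = (32.4/200)^2 = 0.162^2 = 0.026244
Individual BA = 3.141593 * 0.026244 = 0.0824480 m^2
Stand BA = 443 * 0.0824480 = 36.5245 ≈ 36.52 m^2/ha

36.52 m^2/ha


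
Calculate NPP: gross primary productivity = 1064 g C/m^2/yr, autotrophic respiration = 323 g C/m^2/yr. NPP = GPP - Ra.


NPP = GPP - Ra = 1064 - 323 = 741 g C/m^2/yr

741 g C/m^2/yr


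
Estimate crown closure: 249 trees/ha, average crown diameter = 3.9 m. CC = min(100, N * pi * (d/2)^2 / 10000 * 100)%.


(d/2)^2 = (3.9/2)^2 = 1.95^2 = 3.8025
Crown area = 3.141593 * 3.8025 = 11.9459 m^2
N * area / 10000 * 100 = 249 * 11.9459 / 10000 * 100 = 29.7453
CC = min(100, 29.7453) = 29.7453 ≈ 29.7%

29.7%


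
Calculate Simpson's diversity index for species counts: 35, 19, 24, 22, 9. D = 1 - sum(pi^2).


Total N = 35 + 19 + 24 + 22 + 9 = 109
Per-species terms:
  p = 35/109 = 0.321101; p^2 = 0.321101^2 = 0.103106
  p = 19/109 = 0.174312; p^2 = 0.174312^2 = 0.030385
  p = 24/109 = 0.220183; p^2 = 0.220183^2 = 0.048481
  p = 22/109 = 0.201835; p^2 = 0.201835^2 = 0.040737
  p = 9/109 = 0.082569; p^2 = 0.082569^2 = 0.006818
sum(p^2) = 0.103106 + 0.030385 + 0.048481 + 0.040737 + 0.006818 = 0.229527
D = 1 - 0.229527 = 0.770473 ≈ 0.7705

0.7705


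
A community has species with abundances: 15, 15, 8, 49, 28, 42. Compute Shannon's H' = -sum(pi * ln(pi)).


Total N = 15 + 15 + 8 + 49 + 28 + 42 = 157
Per-species terms:
  p = 15/157 = 0.095541; ln(p) = -2.348200; p*ln(p) = 0.095541 * (-2.348200) = -0.224349
  p = 15/157 = 0.095541; ln(p) = -2.348200; p*ln(p) = 0.095541 * (-2.348200) = -0.224349
  p = 8/157 = 0.050955; ln(p) = -2.976812; p*ln(p) = 0.050955 * (-2.976812) = -0.151683
  p = 49/157 = 0.312102; ln(p) = -1.164425; p*ln(p) = 0.312102 * (-1.164425) = -0.363419
  p = 28/157 = 0.178344; ln(p) = -1.724041; p*ln(p) = 0.178344 * (-1.724041) = -0.307472
  p = 42/157 = 0.267516; ln(p) = -1.318576; p*ln(p) = 0.267516 * (-1.318576) = -0.352740
sum(p*ln(p)) = (-0.224349) + (-0.224349) + (-0.151683) + (-0.363419) + (-0.307472) + (-0.352740) = -1.624012
H' = -(-1.624012) = 1.624012 ≈ 1.6240

1.6240


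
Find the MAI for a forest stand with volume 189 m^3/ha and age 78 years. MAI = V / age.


MAI = 189 / 78 = 2.4231 ≈ 2.42 m^3/ha/yr

2.42 m^3/ha/yr


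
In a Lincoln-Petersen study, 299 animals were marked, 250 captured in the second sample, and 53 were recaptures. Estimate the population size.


N = M * C / R = 299 * 250 / 53 = 74750 / 53 = 1410.38 ≈ 1410

1410 individuals


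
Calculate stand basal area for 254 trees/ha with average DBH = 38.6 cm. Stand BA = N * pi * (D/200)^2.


(D/200)^2 = (38.6/200)^2 = 0.193^2 = 0.037249
Individual BA = 3.141593 * 0.037249 = 0.117021 m^2
Stand BA = 254 * 0.117021 = 29.7233 ≈ 29.72 m^2/ha

29.72 m^2/ha


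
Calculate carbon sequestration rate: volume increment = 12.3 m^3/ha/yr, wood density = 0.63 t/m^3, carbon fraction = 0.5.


C = 12.3 * 0.63 * 0.5 = 3.8745 ≈ 3.87 t C/ha/yr

3.87 t C/ha/yr


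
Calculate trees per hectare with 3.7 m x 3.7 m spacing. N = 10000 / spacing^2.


N = 10000 / 3.7^2 = 10000 / 13.69 = 730.460 ≈ 730 trees/ha

730 trees/ha


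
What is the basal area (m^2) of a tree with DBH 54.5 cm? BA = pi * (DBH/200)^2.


D/200 = 54.5/200 = 0.2725 m
(D/200)^2 = 0.2725^2 = 0.07425625
BA = 3.141593 * 0.07425625 = 0.233283 ≈ 0.2333 m^2

0.2333 m^2


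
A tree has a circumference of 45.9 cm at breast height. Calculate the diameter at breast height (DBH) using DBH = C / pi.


DBH = C / pi = 45.9 / 3.141593 = 14.6104 ≈ 14.61 cm

14.61 cm


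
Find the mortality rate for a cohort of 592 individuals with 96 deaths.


Mortality rate = 96 / 592 = 0.162162 ≈ 0.1622

0.1622


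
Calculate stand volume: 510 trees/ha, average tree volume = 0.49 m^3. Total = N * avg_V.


V_stand = 510 * 0.49 = 249.9 m^3/ha

249.9 m^3/ha


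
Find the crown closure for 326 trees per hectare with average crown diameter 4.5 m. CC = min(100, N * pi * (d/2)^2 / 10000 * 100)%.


(d/2)^2 = (4.5/2)^2 = 2.25^2 = 5.0625
Crown area = 3.141593 * 5.0625 = 15.9043 m^2
N * area / 10000 * 100 = 326 * 15.9043 / 10000 * 100 = 51.8480
CC = min(100, 51.8480) = 51.8480 ≈ 51.8%

51.8%


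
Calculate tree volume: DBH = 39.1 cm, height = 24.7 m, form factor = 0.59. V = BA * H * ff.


(D/200)^2 = (39.1/200)^2 = 0.1955^2 = 0.03822025
BA = 3.141593 * 0.03822025 = 0.120072 m^2
V = 0.120072 * 24.7 * 0.59 = 1.74981 ≈ 1.750 m^3

1.750 m^3


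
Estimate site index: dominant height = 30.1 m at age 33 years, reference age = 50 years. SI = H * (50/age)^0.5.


50/33 = 1.51515
(1.51515)^0.5 = 1.23091
SI = 30.1 * 1.23091 = 37.0504 ≈ 37.1 m

37.1 m


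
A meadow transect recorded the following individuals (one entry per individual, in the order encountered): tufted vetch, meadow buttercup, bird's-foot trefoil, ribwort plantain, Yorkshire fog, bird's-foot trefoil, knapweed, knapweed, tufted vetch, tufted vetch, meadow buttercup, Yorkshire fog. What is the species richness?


Total individuals logged = 12
Distinct species (count of individuals): tufted vetch (3), meadow buttercup (2), bird's-foot trefoil (2), ribwort plantain (1), Yorkshire fog (2), knapweed (2)
Species richness = number of distinct species = 6

6


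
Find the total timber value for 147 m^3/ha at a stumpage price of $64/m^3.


Value = 147 * 64 = $9408/ha

$9408/ha


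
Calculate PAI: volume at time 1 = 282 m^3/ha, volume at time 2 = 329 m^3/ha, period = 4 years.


PAI = (V2 - V1) / period = (329 - 282) / 4 = 47 / 4 = 11.75 m^3/ha/yr

11.75 m^3/ha/yr


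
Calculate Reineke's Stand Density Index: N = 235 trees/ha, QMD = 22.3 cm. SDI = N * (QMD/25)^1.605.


QMD/25 = 22.3/25 = 0.892
(0.892)^1.605 = exp(1.605 * ln(0.892)) = exp(1.605 * (-0.114289)) = exp(-0.183434) = 0.832407
SDI = 235 * 0.832407 = 195.616 ≈ 196

196


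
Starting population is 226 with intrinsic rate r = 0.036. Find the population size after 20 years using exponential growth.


r*t = 0.036 * 20 = 0.72
exp(0.72) = 2.05443
N = 226 * 2.05443 = 464.301 ≈ 464

464


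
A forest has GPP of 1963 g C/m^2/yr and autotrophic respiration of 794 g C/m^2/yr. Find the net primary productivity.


NPP = GPP - Ra = 1963 - 794 = 1169 g C/m^2/yr

1169 g C/m^2/yr


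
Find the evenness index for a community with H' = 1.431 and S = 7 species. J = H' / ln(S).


ln(7) = 1.94591
J = H' / ln(S) = 1.431 / 1.94591 = 0.735389 ≈ 0.7354

0.7354


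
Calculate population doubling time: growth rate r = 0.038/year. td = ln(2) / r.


td = ln(2) / 0.038 = 0.693147 / 0.038 = 18.2407 ≈ 18.2 years

18.2 years


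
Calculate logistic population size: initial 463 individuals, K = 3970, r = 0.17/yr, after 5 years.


(K - N0)/N0 = (3970 - 463)/463 = 3507/463 = 7.57451
r*t = 0.17 * 5 = 0.85; exp(-0.85) = 0.427415
7.57451 * 0.427415 = 3.23746
1 + 3.23746 = 4.23746
N = 3970 / 4.23746 = 936.882 ≈ 937

937


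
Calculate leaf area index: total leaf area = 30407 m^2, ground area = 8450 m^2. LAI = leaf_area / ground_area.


LAI = 30407 / 8450 = 3.5985 ≈ 3.60

3.60


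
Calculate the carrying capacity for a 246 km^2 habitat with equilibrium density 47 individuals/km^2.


K = 47 * 246 = 11562 individuals

11562 individuals


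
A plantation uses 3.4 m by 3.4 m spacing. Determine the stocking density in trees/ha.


N = 10000 / 3.4^2 = 10000 / 11.56 = 865.052 ≈ 865 trees/ha

865 trees/ha


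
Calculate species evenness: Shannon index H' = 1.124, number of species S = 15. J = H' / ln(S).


ln(15) = 2.70805
J = H' / ln(S) = 1.124 / 2.70805 = 0.415059 ≈ 0.4151

0.4151


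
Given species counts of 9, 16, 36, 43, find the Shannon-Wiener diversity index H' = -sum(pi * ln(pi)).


Total N = 9 + 16 + 36 + 43 = 104
Per-species terms:
  p = 9/104 = 0.086538; ln(p) = -2.447172; p*ln(p) = 0.086538 * (-2.447172) = -0.211773
  p = 16/104 = 0.153846; ln(p) = -1.871803; p*ln(p) = 0.153846 * (-1.871803) = -0.287969
  p = 36/104 = 0.346154; ln(p) = -1.060872; p*ln(p) = 0.346154 * (-1.060872) = -0.367225
  p = 43/104 = 0.413462; ln(p) = -0.883190; p*ln(p) = 0.413462 * (-0.883190) = -0.365166
sum(p*ln(p)) = (-0.211773) + (-0.287969) + (-0.367225) + (-0.365166) = -1.232133
H' = -(-1.232133) = 1.232133 ≈ 1.2321

1.2321


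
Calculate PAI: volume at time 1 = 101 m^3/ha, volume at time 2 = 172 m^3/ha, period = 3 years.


PAI = (V2 - V1) / period = (172 - 101) / 3 = 71 / 3 = 23.6667 ≈ 23.67 m^3/ha/yr

23.67 m^3/ha/yr


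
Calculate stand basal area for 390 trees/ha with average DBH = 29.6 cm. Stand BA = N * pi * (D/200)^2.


(D/200)^2 = (29.6/200)^2 = 0.148^2 = 0.021904
Individual BA = 3.141593 * 0.021904 = 0.0688135 m^2
Stand BA = 390 * 0.0688135 = 26.8373 ≈ 26.84 m^2/ha

26.84 m^2/ha


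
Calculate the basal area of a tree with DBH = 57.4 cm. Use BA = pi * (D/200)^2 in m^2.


D/200 = 57.4/200 = 0.287 m
(D/200)^2 = 0.287^2 = 0.082369
BA = 3.141593 * 0.082369 = 0.258770 ≈ 0.2588 m^2

0.2588 m^2


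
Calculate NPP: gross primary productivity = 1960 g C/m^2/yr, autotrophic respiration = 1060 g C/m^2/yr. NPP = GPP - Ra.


NPP = GPP - Ra = 1960 - 1060 = 900 g C/m^2/yr

900 g C/m^2/yr


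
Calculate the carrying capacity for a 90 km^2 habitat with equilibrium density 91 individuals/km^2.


K = 91 * 90 = 8190 individuals

8190 individuals


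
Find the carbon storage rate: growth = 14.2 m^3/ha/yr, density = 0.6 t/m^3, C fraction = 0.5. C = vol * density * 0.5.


C = 14.2 * 0.6 * 0.5 = 4.26 t C/ha/yr

4.26 t C/ha/yr


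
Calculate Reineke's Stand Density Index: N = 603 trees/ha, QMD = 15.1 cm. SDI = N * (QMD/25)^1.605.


QMD/25 = 15.1/25 = 0.604
(0.604)^1.605 = exp(1.605 * ln(0.604)) = exp(1.605 * (-0.504181)) = exp(-0.809211) = 0.445209
SDI = 603 * 0.445209 = 268.461 ≈ 268

268


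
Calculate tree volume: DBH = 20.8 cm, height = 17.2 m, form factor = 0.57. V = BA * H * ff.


(D/200)^2 = (20.8/200)^2 = 0.104^2 = 0.010816
BA = 3.141593 * 0.010816 = 0.0339795 m^2
V = 0.0339795 * 17.2 * 0.57 = 0.333135 ≈ 0.333 m^3

0.333 m^3


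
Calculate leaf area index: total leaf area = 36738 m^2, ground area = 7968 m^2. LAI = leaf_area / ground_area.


LAI = 36738 / 7968 = 4.6107 ≈ 4.61

4.61


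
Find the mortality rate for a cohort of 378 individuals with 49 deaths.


Mortality rate = 49 / 378 = 0.129630 ≈ 0.1296

0.1296


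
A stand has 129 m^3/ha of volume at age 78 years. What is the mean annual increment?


MAI = 129 / 78 = 1.6538 ≈ 1.65 m^3/ha/yr

1.65 m^3/ha/yr


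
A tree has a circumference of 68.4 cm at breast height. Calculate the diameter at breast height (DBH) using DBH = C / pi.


DBH = C / pi = 68.4 / 3.141593 = 21.7724 ≈ 21.77 cm

21.77 cm


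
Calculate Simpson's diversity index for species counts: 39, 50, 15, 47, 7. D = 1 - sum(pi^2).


Total N = 39 + 50 + 15 + 47 + 7 = 158
Per-species terms:
  p = 39/158 = 0.246835; p^2 = 0.246835^2 = 0.060928
  p = 50/158 = 0.316456; p^2 = 0.316456^2 = 0.100144
  p = 15/158 = 0.094937; p^2 = 0.094937^2 = 0.009013
  p = 47/158 = 0.297468; p^2 = 0.297468^2 = 0.088487
  p = 7/158 = 0.044304; p^2 = 0.044304^2 = 0.001963
sum(p^2) = 0.060928 + 0.100144 + 0.009013 + 0.088487 + 0.001963 = 0.260535
D = 1 - 0.260535 = 0.739465 ≈ 0.7395

0.7395


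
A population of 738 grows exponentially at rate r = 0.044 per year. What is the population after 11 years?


r*t = 0.044 * 11 = 0.484
exp(0.484) = 1.62255
N = 738 * 1.62255 = 1197.44 ≈ 1197

1197


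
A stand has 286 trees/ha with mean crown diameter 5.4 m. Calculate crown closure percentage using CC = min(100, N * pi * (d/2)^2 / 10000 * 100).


(d/2)^2 = (5.4/2)^2 = 2.7^2 = 7.29
Crown area = 3.141593 * 7.29 = 22.9022 m^2
N * area / 10000 * 100 = 286 * 22.9022 / 10000 * 100 = 65.5003
CC = min(100, 65.5003) = 65.5003 ≈ 65.5%

65.5%


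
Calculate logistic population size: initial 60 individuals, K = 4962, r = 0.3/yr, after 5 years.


(K - N0)/N0 = (4962 - 60)/60 = 4902/60 = 81.7000
r*t = 0.3 * 5 = 1.5; exp(-1.5) = 0.223130
81.7000 * 0.223130 = 18.2297
1 + 18.2297 = 19.2297
N = 4962 / 19.2297 = 258.038 ≈ 258

258


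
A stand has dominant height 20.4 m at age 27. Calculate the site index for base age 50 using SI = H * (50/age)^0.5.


50/27 = 1.85185
(1.85185)^0.5 = 1.36083
SI = 20.4 * 1.36083 = 27.7609 ≈ 27.8 m

27.8 m


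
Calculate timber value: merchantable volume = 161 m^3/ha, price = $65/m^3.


Value = 161 * 65 = $10465/ha

$10465/ha


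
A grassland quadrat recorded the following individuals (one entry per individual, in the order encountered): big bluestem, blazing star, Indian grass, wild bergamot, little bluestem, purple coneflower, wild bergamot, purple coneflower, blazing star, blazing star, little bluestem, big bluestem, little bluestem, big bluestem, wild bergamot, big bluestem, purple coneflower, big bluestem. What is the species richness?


Total individuals logged = 18
Distinct species (count of individuals): big bluestem (5), blazing star (3), Indian grass (1), wild bergamot (3), little bluestem (3), purple coneflower (3)
Species richness = number of distinct species = 6

6


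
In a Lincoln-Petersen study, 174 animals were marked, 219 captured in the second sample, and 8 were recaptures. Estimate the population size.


N = M * C / R = 174 * 219 / 8 = 38106 / 8 = 4763.25 ≈ 4763

4763 individuals


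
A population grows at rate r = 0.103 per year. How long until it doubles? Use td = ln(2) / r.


td = ln(2) / 0.103 = 0.693147 / 0.103 = 6.72958 ≈ 6.7 years

6.7 years


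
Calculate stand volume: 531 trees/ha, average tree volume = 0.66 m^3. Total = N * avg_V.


V_stand = 531 * 0.66 = 350.46 ≈ 350.5 m^3/ha

350.5 m^3/ha


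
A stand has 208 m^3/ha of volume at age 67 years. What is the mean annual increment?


MAI = 208 / 67 = 3.1045 ≈ 3.10 m^3/ha/yr

3.10 m^3/ha/yr


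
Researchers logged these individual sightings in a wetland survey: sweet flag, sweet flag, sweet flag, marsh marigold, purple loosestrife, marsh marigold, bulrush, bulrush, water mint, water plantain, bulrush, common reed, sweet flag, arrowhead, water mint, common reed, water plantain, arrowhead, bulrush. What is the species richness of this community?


Total individuals logged = 19
Distinct species (count of individuals): sweet flag (4), marsh marigold (2), purple loosestrife (1), bulrush (4), water mint (2), water plantain (2), common reed (2), arrowhead (2)
Species richness = number of distinct species = 8

8


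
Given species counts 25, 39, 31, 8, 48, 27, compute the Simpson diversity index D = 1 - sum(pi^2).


Total N = 25 + 39 + 31 + 8 + 48 + 27 = 178
Per-species terms:
  p = 25/178 = 0.140449; p^2 = 0.140449^2 = 0.019726
  p = 39/178 = 0.219101; p^2 = 0.219101^2 = 0.048005
  p = 31/178 = 0.174157; p^2 = 0.174157^2 = 0.030331
  p = 8/178 = 0.044944; p^2 = 0.044944^2 = 0.002020
  p = 48/178 = 0.269663; p^2 = 0.269663^2 = 0.072718
  p = 27/178 = 0.151685; p^2 = 0.151685^2 = 0.023008
sum(p^2) = 0.019726 + 0.048005 + 0.030331 + 0.002020 + 0.072718 + 0.023008 = 0.195808
D = 1 - 0.195808 = 0.804192 ≈ 0.8042

0.8042


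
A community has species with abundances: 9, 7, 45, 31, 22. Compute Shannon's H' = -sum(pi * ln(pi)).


Total N = 9 + 7 + 45 + 31 + 22 = 114
Per-species terms:
  p = 9/114 = 0.078947; ln(p) = -2.538979; p*ln(p) = 0.078947 * (-2.538979) = -0.200445
  p = 7/114 = 0.061404; ln(p) = -2.790280; p*ln(p) = 0.061404 * (-2.790280) = -0.171334
  p = 45/114 = 0.394737; ln(p) = -0.929536; p*ln(p) = 0.394737 * (-0.929536) = -0.366922
  p = 31/114 = 0.271930; ln(p) = -1.302211; p*ln(p) = 0.271930 * (-1.302211) = -0.354110
  p = 22/114 = 0.192982; ln(p) = -1.645158; p*ln(p) = 0.192982 * (-1.645158) = -0.317486
sum(p*ln(p)) = (-0.200445) + (-0.171334) + (-0.366922) + (-0.354110) + (-0.317486) = -1.410297
H' = -(-1.410297) = 1.410297 ≈ 1.4103

1.4103
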